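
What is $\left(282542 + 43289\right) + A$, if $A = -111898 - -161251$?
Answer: $375184$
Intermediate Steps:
$A = 49353$ ($A = -111898 + 161251 = 49353$)
$\left(282542 + 43289\right) + A = \left(282542 + 43289\right) + 49353 = 325831 + 49353 = 375184$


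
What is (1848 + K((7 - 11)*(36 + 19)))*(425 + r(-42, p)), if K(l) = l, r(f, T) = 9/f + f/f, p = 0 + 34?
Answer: 4852254/7 ≈ 6.9318e+5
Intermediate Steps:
p = 34
r(f, T) = 1 + 9/f (r(f, T) = 9/f + 1 = 1 + 9/f)
(1848 + K((7 - 11)*(36 + 19)))*(425 + r(-42, p)) = (1848 + (7 - 11)*(36 + 19))*(425 + (9 - 42)/(-42)) = (1848 - 4*55)*(425 - 1/42*(-33)) = (1848 - 220)*(425 + 11/14) = 1628*(5961/14) = 4852254/7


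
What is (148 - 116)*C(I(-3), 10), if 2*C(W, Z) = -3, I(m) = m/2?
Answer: -48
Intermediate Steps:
I(m) = m/2 (I(m) = m*(1/2) = m/2)
C(W, Z) = -3/2 (C(W, Z) = (1/2)*(-3) = -3/2)
(148 - 116)*C(I(-3), 10) = (148 - 116)*(-3/2) = 32*(-3/2) = -48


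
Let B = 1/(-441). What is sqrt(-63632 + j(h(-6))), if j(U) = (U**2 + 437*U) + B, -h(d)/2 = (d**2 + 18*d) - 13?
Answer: sqrt(17445077)/21 ≈ 198.89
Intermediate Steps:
B = -1/441 ≈ -0.0022676
h(d) = 26 - 36*d - 2*d**2 (h(d) = -2*((d**2 + 18*d) - 13) = -2*(-13 + d**2 + 18*d) = 26 - 36*d - 2*d**2)
j(U) = -1/441 + U**2 + 437*U (j(U) = (U**2 + 437*U) - 1/441 = -1/441 + U**2 + 437*U)
sqrt(-63632 + j(h(-6))) = sqrt(-63632 + (-1/441 + (26 - 36*(-6) - 2*(-6)**2)**2 + 437*(26 - 36*(-6) - 2*(-6)**2))) = sqrt(-63632 + (-1/441 + (26 + 216 - 2*36)**2 + 437*(26 + 216 - 2*36))) = sqrt(-63632 + (-1/441 + (26 + 216 - 72)**2 + 437*(26 + 216 - 72))) = sqrt(-63632 + (-1/441 + 170**2 + 437*170)) = sqrt(-63632 + (-1/441 + 28900 + 74290)) = sqrt(-63632 + 45506789/441) = sqrt(17445077/441) = sqrt(17445077)/21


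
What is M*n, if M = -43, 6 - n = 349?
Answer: 14749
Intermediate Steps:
n = -343 (n = 6 - 1*349 = 6 - 349 = -343)
M*n = -43*(-343) = 14749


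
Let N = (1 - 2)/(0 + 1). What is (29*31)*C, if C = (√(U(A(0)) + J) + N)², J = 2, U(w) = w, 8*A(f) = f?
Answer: 2697 - 1798*√2 ≈ 154.24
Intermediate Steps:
A(f) = f/8
N = -1 (N = -1/1 = -1*1 = -1)
C = (-1 + √2)² (C = (√((⅛)*0 + 2) - 1)² = (√(0 + 2) - 1)² = (√2 - 1)² = (-1 + √2)² ≈ 0.17157)
(29*31)*C = (29*31)*(1 - √2)² = 899*(1 - √2)²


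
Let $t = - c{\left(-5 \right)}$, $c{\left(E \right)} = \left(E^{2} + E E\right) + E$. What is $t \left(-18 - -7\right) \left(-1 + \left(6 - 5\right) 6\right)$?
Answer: $2475$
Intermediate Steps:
$c{\left(E \right)} = E + 2 E^{2}$ ($c{\left(E \right)} = \left(E^{2} + E^{2}\right) + E = 2 E^{2} + E = E + 2 E^{2}$)
$t = -45$ ($t = - \left(-5\right) \left(1 + 2 \left(-5\right)\right) = - \left(-5\right) \left(1 - 10\right) = - \left(-5\right) \left(-9\right) = \left(-1\right) 45 = -45$)
$t \left(-18 - -7\right) \left(-1 + \left(6 - 5\right) 6\right) = - 45 \left(-18 - -7\right) \left(-1 + \left(6 - 5\right) 6\right) = - 45 \left(-18 + 7\right) \left(-1 + 1 \cdot 6\right) = \left(-45\right) \left(-11\right) \left(-1 + 6\right) = 495 \cdot 5 = 2475$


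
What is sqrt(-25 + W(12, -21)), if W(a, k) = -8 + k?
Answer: 3*I*sqrt(6) ≈ 7.3485*I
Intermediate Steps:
sqrt(-25 + W(12, -21)) = sqrt(-25 + (-8 - 21)) = sqrt(-25 - 29) = sqrt(-54) = 3*I*sqrt(6)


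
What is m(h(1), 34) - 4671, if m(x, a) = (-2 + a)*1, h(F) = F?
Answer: -4639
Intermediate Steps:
m(x, a) = -2 + a
m(h(1), 34) - 4671 = (-2 + 34) - 4671 = 32 - 4671 = -4639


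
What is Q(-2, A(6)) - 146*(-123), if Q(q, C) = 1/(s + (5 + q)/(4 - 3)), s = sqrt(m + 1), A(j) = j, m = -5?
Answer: 233457/13 - 2*I/13 ≈ 17958.0 - 0.15385*I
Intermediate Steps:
s = 2*I (s = sqrt(-5 + 1) = sqrt(-4) = 2*I ≈ 2.0*I)
Q(q, C) = 1/(5 + q + 2*I) (Q(q, C) = 1/(2*I + (5 + q)/(4 - 3)) = 1/(2*I + (5 + q)/1) = 1/(2*I + (5 + q)*1) = 1/(2*I + (5 + q)) = 1/(5 + q + 2*I))
Q(-2, A(6)) - 146*(-123) = 1/(5 - 2 + 2*I) - 146*(-123) = 1/(3 + 2*I) + 17958 = (3 - 2*I)/13 + 17958 = 17958 + (3 - 2*I)/13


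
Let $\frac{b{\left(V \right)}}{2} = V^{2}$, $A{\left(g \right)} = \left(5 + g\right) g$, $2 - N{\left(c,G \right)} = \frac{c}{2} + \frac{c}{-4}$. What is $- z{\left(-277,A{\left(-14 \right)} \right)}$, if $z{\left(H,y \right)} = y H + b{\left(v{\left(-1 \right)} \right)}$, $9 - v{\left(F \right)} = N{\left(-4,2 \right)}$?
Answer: $34830$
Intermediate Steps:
$N{\left(c,G \right)} = 2 - \frac{c}{4}$ ($N{\left(c,G \right)} = 2 - \left(\frac{c}{2} + \frac{c}{-4}\right) = 2 - \left(c \frac{1}{2} + c \left(- \frac{1}{4}\right)\right) = 2 - \left(\frac{c}{2} - \frac{c}{4}\right) = 2 - \frac{c}{4}$)
$A{\left(g \right)} = g \left(5 + g\right)$
$v{\left(F \right)} = 6$ ($v{\left(F \right)} = 9 - \left(2 - -1\right) = 9 - \left(2 + 1\right) = 9 - 3 = 6$)
$b{\left(V \right)} = 2 V^{2}$
$z{\left(H,y \right)} = 72 + H y$ ($z{\left(H,y \right)} = y H + 2 \cdot 6^{2} = H y + 2 \cdot 36 = H y + 72 = 72 + H y$)
$- z{\left(-277,A{\left(-14 \right)} \right)} = - (72 - 277 \left(- 14 \left(5 - 14\right)\right)) = - (72 - 277 \left(\left(-14\right) \left(-9\right)\right)) = - (72 - 34902) = \left(-1\right) \left(-34830\right) = 34830$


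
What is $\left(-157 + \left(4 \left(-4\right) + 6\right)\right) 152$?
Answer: $-25384$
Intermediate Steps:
$\left(-157 + \left(4 \left(-4\right) + 6\right)\right) 152 = \left(-157 + \left(-16 + 6\right)\right) 152 = \left(-157 - 10\right) 152 = \left(-167\right) 152 = -25384$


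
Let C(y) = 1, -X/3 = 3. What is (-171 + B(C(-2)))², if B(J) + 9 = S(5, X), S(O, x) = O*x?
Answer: 50625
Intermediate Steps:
X = -9 (X = -3*3 = -9)
B(J) = -54 (B(J) = -9 + 5*(-9) = -9 - 45 = -54)
(-171 + B(C(-2)))² = (-171 - 54)² = (-225)² = 50625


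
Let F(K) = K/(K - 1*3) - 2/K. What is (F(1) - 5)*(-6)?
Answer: 45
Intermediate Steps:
F(K) = -2/K + K/(-3 + K) (F(K) = K/(K - 3) - 2/K = K/(-3 + K) - 2/K = -2/K + K/(-3 + K))
(F(1) - 5)*(-6) = ((6 + 1² - 2*1)/(1*(-3 + 1)) - 5)*(-6) = (1*(6 + 1 - 2)/(-2) - 5)*(-6) = (1*(-½)*5 - 5)*(-6) = (-5/2 - 5)*(-6) = -15/2*(-6) = 45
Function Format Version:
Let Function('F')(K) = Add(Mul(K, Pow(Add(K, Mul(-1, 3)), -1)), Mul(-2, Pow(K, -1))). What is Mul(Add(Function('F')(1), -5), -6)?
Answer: 45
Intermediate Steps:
Function('F')(K) = Add(Mul(-2, Pow(K, -1)), Mul(K, Pow(Add(-3, K), -1))) (Function('F')(K) = Add(Mul(K, Pow(Add(K, -3), -1)), Mul(-2, Pow(K, -1))) = Add(Mul(K, Pow(Add(-3, K), -1)), Mul(-2, Pow(K, -1))) = Add(Mul(-2, Pow(K, -1)), Mul(K, Pow(Add(-3, K), -1))))
Mul(Add(Function('F')(1), -5), -6) = Mul(Add(Mul(Pow(1, -1), Pow(Add(-3, 1), -1), Add(6, Pow(1, 2), Mul(-2, 1))), -5), -6) = Mul(Add(Mul(1, Pow(-2, -1), Add(6, 1, -2)), -5), -6) = Mul(Add(Mul(1, Rational(-1, 2), 5), -5), -6) = Mul(Add(Rational(-5, 2), -5), -6) = Mul(Rational(-15, 2), -6) = 45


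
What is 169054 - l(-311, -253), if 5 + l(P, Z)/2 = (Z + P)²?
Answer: -467128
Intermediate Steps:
l(P, Z) = -10 + 2*(P + Z)² (l(P, Z) = -10 + 2*(Z + P)² = -10 + 2*(P + Z)²)
169054 - l(-311, -253) = 169054 - (-10 + 2*(-311 - 253)²) = 169054 - (-10 + 2*(-564)²) = 169054 - (-10 + 2*318096) = 169054 - (-10 + 636192) = 169054 - 1*636182 = 169054 - 636182 = -467128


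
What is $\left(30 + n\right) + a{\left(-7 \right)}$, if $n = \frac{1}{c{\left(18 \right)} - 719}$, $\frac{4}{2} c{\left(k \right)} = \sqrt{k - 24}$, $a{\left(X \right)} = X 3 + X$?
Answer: $\frac{2066412}{1033925} - \frac{i \sqrt{6}}{1033925} \approx 1.9986 - 2.3691 \cdot 10^{-6} i$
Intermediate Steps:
$a{\left(X \right)} = 4 X$ ($a{\left(X \right)} = 3 X + X = 4 X$)
$c{\left(k \right)} = \frac{\sqrt{-24 + k}}{2}$ ($c{\left(k \right)} = \frac{\sqrt{k - 24}}{2} = \frac{\sqrt{-24 + k}}{2}$)
$n = \frac{1}{-719 + \frac{i \sqrt{6}}{2}}$ ($n = \frac{1}{\frac{\sqrt{-24 + 18}}{2} - 719} = \frac{1}{\frac{\sqrt{-6}}{2} - 719} = \frac{1}{\frac{i \sqrt{6}}{2} - 719} = \frac{1}{-719 + \frac{i \sqrt{6}}{2}} \approx -0.0013908 - 2.369 \cdot 10^{-6} i$)
$\left(30 + n\right) + a{\left(-7 \right)} = \left(30 - \left(\frac{1438}{1033925} + \frac{i \sqrt{6}}{1033925}\right)\right) + 4 \left(-7\right) = \left(\frac{31016312}{1033925} - \frac{i \sqrt{6}}{1033925}\right) - 28 = \frac{2066412}{1033925} - \frac{i \sqrt{6}}{1033925}$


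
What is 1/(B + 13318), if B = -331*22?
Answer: 1/6036 ≈ 0.00016567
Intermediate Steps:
B = -7282
1/(B + 13318) = 1/(-7282 + 13318) = 1/6036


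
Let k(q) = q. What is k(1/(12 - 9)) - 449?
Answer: -1346/3 ≈ -448.67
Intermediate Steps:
k(1/(12 - 9)) - 449 = 1/(12 - 9) - 449 = 1/3 - 449 = ⅓ - 449 = -1346/3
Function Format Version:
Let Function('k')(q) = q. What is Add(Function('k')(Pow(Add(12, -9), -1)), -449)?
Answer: Rational(-1346, 3) ≈ -448.67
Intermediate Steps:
Add(Function('k')(Pow(Add(12, -9), -1)), -449) = Add(Pow(Add(12, -9), -1), -449) = Add(Pow(3, -1), -449) = Add(Rational(1, 3), -449) = Rational(-1346, 3)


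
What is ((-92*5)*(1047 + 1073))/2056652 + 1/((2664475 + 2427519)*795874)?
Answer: -988020377265398637/2083689586694723228 ≈ -0.47417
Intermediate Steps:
((-92*5)*(1047 + 1073))/2056652 + 1/((2664475 + 2427519)*795874) = -460*2120*(1/2056652) + (1/795874)/5091994 = -975200*1/2056652 + (1/5091994)*(1/795874) = -243800/514163 + 1/4052585632756 = -988020377265398637/2083689586694723228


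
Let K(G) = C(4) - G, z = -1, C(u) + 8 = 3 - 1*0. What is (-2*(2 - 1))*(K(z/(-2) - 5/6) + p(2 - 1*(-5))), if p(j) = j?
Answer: -14/3 ≈ -4.6667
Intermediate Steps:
C(u) = -5 (C(u) = -8 + (3 - 1*0) = -8 + (3 + 0) = -8 + 3 = -5)
K(G) = -5 - G
(-2*(2 - 1))*(K(z/(-2) - 5/6) + p(2 - 1*(-5))) = (-2*(2 - 1))*((-5 - (-1/(-2) - 5/6)) + (2 - 1*(-5))) = (-2*1)*((-5 - (-1*(-1/2) - 5*1/6)) + (2 + 5)) = -2*((-5 - (1/2 - 5/6)) + 7) = -2*((-5 - 1*(-1/3)) + 7) = -2*((-5 + 1/3) + 7) = -2*(-14/3 + 7) = -2*7/3 = -14/3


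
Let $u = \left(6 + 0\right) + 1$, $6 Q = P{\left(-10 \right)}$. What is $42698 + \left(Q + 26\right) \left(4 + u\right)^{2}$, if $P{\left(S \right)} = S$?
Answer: $\frac{136927}{3} \approx 45642.0$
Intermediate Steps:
$Q = - \frac{5}{3}$ ($Q = \frac{1}{6} \left(-10\right) = - \frac{5}{3} \approx -1.6667$)
$u = 7$ ($u = 6 + 1 = 7$)
$42698 + \left(Q + 26\right) \left(4 + u\right)^{2} = 42698 + \left(- \frac{5}{3} + 26\right) \left(4 + 7\right)^{2} = 42698 + \frac{73 \cdot 11^{2}}{3} = 42698 + \frac{73}{3} \cdot 121 = 42698 + \frac{8833}{3} = \frac{136927}{3}$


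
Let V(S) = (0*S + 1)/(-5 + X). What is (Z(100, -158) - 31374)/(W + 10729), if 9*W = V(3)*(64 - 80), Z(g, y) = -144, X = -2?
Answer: -1985634/675943 ≈ -2.9376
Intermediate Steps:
V(S) = -1/7 (V(S) = (0*S + 1)/(-5 - 2) = (0 + 1)/(-7) = 1*(-1/7) = -1/7)
W = 16/63 (W = (-(64 - 80)/7)/9 = (-1/7*(-16))/9 = (1/9)*(16/7) = 16/63 ≈ 0.25397)
(Z(100, -158) - 31374)/(W + 10729) = (-144 - 31374)/(16/63 + 10729) = -31518/675943/63 = -31518*63/675943 = -1985634/675943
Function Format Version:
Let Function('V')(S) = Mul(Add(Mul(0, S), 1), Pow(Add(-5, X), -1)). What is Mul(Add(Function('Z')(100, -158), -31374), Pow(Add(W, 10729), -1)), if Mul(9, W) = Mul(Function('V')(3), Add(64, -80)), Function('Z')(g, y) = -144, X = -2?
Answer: Rational(-1985634, 675943) ≈ -2.9376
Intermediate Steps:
Function('V')(S) = Rational(-1, 7) (Function('V')(S) = Mul(Add(Mul(0, S), 1), Pow(Add(-5, -2), -1)) = Mul(Add(0, 1), Pow(-7, -1)) = Mul(1, Rational(-1, 7)) = Rational(-1, 7))
W = Rational(16, 63) (W = Mul(Rational(1, 9), Mul(Rational(-1, 7), Add(64, -80))) = Mul(Rational(1, 9), Mul(Rational(-1, 7), -16)) = Mul(Rational(1, 9), Rational(16, 7)) = Rational(16, 63) ≈ 0.25397)
Mul(Add(Function('Z')(100, -158), -31374), Pow(Add(W, 10729), -1)) = Mul(Add(-144, -31374), Pow(Add(Rational(16, 63), 10729), -1)) = Mul(-31518, Pow(Rational(675943, 63), -1)) = Mul(-31518, Rational(63, 675943)) = Rational(-1985634, 675943)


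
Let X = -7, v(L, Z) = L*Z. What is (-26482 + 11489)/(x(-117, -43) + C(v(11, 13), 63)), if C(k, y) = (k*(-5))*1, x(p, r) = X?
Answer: 14993/722 ≈ 20.766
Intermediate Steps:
x(p, r) = -7
C(k, y) = -5*k (C(k, y) = -5*k*1 = -5*k)
(-26482 + 11489)/(x(-117, -43) + C(v(11, 13), 63)) = (-26482 + 11489)/(-7 - 55*13) = -14993/(-7 - 5*143) = -14993/(-7 - 715) = -14993/(-722) = -14993*(-1/722) = 14993/722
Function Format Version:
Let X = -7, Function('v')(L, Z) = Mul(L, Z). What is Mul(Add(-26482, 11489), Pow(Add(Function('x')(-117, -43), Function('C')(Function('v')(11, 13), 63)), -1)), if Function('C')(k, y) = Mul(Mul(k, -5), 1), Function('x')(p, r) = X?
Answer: Rational(14993, 722) ≈ 20.766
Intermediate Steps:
Function('x')(p, r) = -7
Function('C')(k, y) = Mul(-5, k) (Function('C')(k, y) = Mul(Mul(-5, k), 1) = Mul(-5, k))
Mul(Add(-26482, 11489), Pow(Add(Function('x')(-117, -43), Function('C')(Function('v')(11, 13), 63)), -1)) = Mul(Add(-26482, 11489), Pow(Add(-7, Mul(-5, Mul(11, 13))), -1)) = Mul(-14993, Pow(Add(-7, Mul(-5, 143)), -1)) = Mul(-14993, Pow(Add(-7, -715), -1)) = Mul(-14993, Pow(-722, -1)) = Mul(-14993, Rational(-1, 722)) = Rational(14993, 722)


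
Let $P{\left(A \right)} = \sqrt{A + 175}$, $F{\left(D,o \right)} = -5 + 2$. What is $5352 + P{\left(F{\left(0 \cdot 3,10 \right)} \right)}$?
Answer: $5352 + 2 \sqrt{43} \approx 5365.1$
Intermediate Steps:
$F{\left(D,o \right)} = -3$
$P{\left(A \right)} = \sqrt{175 + A}$
$5352 + P{\left(F{\left(0 \cdot 3,10 \right)} \right)} = 5352 + \sqrt{175 - 3} = 5352 + \sqrt{172} = 5352 + 2 \sqrt{43}$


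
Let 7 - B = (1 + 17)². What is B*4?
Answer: -1268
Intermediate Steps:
B = -317 (B = 7 - (1 + 17)² = 7 - 1*18² = 7 - 1*324 = 7 - 324 = -317)
B*4 = -317*4 = -1268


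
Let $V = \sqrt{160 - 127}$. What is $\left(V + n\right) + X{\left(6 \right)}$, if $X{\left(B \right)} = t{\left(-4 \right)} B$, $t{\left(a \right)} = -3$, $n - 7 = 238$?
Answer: $227 + \sqrt{33} \approx 232.74$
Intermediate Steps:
$n = 245$ ($n = 7 + 238 = 245$)
$V = \sqrt{33} \approx 5.7446$
$X{\left(B \right)} = - 3 B$
$\left(V + n\right) + X{\left(6 \right)} = \left(\sqrt{33} + 245\right) - 18 = \left(245 + \sqrt{33}\right) - 18 = 227 + \sqrt{33}$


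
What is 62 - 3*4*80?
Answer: -898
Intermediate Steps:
62 - 3*4*80 = 62 - 12*80 = 62 - 960 = -898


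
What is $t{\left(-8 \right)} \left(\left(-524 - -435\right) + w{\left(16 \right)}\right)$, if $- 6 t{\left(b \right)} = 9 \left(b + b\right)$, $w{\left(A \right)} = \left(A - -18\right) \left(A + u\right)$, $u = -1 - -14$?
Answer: $21528$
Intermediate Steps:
$u = 13$ ($u = -1 + 14 = 13$)
$w{\left(A \right)} = \left(13 + A\right) \left(18 + A\right)$ ($w{\left(A \right)} = \left(A - -18\right) \left(A + 13\right) = \left(A + 18\right) \left(13 + A\right) = \left(18 + A\right) \left(13 + A\right) = \left(13 + A\right) \left(18 + A\right)$)
$t{\left(b \right)} = - 3 b$ ($t{\left(b \right)} = - \frac{9 \left(b + b\right)}{6} = - \frac{9 \cdot 2 b}{6} = - \frac{18 b}{6} = - 3 b$)
$t{\left(-8 \right)} \left(\left(-524 - -435\right) + w{\left(16 \right)}\right) = \left(-3\right) \left(-8\right) \left(\left(-524 - -435\right) + \left(234 + 16^{2} + 31 \cdot 16\right)\right) = 24 \left(\left(-524 + 435\right) + \left(234 + 256 + 496\right)\right) = 24 \left(-89 + 986\right) = 24 \cdot 897 = 21528$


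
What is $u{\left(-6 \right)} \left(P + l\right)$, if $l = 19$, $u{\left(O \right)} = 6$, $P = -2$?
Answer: $102$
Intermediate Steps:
$u{\left(-6 \right)} \left(P + l\right) = 6 \left(-2 + 19\right) = 6 \cdot 17 = 102$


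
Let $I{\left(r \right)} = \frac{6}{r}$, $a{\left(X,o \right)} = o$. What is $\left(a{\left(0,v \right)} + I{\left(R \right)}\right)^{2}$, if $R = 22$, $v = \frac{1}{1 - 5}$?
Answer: $\frac{1}{1936} \approx 0.00051653$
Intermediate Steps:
$v = - \frac{1}{4}$ ($v = \frac{1}{-4} = - \frac{1}{4} \approx -0.25$)
$\left(a{\left(0,v \right)} + I{\left(R \right)}\right)^{2} = \left(- \frac{1}{4} + \frac{6}{22}\right)^{2} = \left(- \frac{1}{4} + 6 \cdot \frac{1}{22}\right)^{2} = \left(- \frac{1}{4} + \frac{3}{11}\right)^{2} = \left(\frac{1}{44}\right)^{2} = \frac{1}{1936}$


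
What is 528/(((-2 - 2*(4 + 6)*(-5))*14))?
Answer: 132/343 ≈ 0.38484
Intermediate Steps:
528/(((-2 - 2*(4 + 6)*(-5))*14)) = 528/(((-2 - 2*10*(-5))*14)) = 528/(((-2 - 20*(-5))*14)) = 528/(((-2 + 100)*14)) = 528/((98*14)) = 528/1372 = 528*(1/1372) = 132/343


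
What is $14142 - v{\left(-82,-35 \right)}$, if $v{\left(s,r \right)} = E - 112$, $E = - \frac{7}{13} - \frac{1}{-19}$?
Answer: $\frac{3520858}{247} \approx 14254.0$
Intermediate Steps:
$E = - \frac{120}{247}$ ($E = \left(-7\right) \frac{1}{13} - - \frac{1}{19} = - \frac{7}{13} + \frac{1}{19} = - \frac{120}{247} \approx -0.48583$)
$v{\left(s,r \right)} = - \frac{27784}{247}$ ($v{\left(s,r \right)} = - \frac{120}{247} - 112 = - \frac{27784}{247}$)
$14142 - v{\left(-82,-35 \right)} = 14142 - - \frac{27784}{247} = 14142 + \frac{27784}{247} = \frac{3520858}{247}$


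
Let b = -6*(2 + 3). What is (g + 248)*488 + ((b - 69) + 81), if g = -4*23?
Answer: 76110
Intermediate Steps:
b = -30 (b = -6*5 = -30)
g = -92
(g + 248)*488 + ((b - 69) + 81) = (-92 + 248)*488 + ((-30 - 69) + 81) = 156*488 + (-99 + 81) = 76128 - 18 = 76110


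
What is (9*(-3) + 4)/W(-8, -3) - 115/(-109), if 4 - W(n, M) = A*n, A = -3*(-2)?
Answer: 3473/5668 ≈ 0.61274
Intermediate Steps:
A = 6
W(n, M) = 4 - 6*n
(9*(-3) + 4)/W(-8, -3) - 115/(-109) = (9*(-3) + 4)/(4 - 6*(-8)) - 115/(-109) = (-27 + 4)/(4 + 48) - 115*(-1/109) = -23/52 + 115/109 = 3473/5668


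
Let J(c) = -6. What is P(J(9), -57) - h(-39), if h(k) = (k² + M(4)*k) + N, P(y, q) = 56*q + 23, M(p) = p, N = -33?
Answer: -4501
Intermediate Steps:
P(y, q) = 23 + 56*q
h(k) = -33 + k² + 4*k (h(k) = (k² + 4*k) - 33 = -33 + k² + 4*k)
P(J(9), -57) - h(-39) = (23 + 56*(-57)) - (-33 + (-39)² + 4*(-39)) = (23 - 3192) - (-33 + 1521 - 156) = -3169 - 1*1332 = -3169 - 1332 = -4501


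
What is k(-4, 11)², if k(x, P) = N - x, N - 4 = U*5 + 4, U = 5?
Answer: 1369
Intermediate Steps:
N = 33 (N = 4 + (5*5 + 4) = 4 + (25 + 4) = 4 + 29 = 33)
k(x, P) = 33 - x
k(-4, 11)² = (33 - 1*(-4))² = (33 + 4)² = 37² = 1369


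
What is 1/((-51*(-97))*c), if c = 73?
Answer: 1/361131 ≈ 2.7691e-6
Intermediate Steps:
1/((-51*(-97))*c) = 1/(-51*(-97)*73) = 1/(4947*73) = 1/361131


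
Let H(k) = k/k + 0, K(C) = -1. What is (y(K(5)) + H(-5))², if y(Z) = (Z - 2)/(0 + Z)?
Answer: 16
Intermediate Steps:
H(k) = 1 (H(k) = 1 + 0 = 1)
y(Z) = (-2 + Z)/Z
(y(K(5)) + H(-5))² = ((-2 - 1)/(-1) + 1)² = (-1*(-3) + 1)² = (3 + 1)² = 4² = 16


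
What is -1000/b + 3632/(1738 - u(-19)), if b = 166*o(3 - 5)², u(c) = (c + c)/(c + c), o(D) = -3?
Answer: 204956/144171 ≈ 1.4216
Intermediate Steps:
u(c) = 1 (u(c) = (2*c)/((2*c)) = (2*c)*(1/(2*c)) = 1)
b = 1494 (b = 166*(-3)² = 166*9 = 1494)
-1000/b + 3632/(1738 - u(-19)) = -1000/1494 + 3632/(1738 - 1*1) = -1000*1/1494 + 3632/(1738 - 1) = -500/747 + 3632/1737 = 204956/144171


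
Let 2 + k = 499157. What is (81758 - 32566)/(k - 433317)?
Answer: 24596/32919 ≈ 0.74717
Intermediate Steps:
k = 499155 (k = -2 + 499157 = 499155)
(81758 - 32566)/(k - 433317) = (81758 - 32566)/(499155 - 433317) = 49192/65838 = 49192*(1/65838) = 24596/32919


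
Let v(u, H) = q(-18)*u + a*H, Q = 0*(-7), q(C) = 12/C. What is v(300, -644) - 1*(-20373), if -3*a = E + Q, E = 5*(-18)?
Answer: 853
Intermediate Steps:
E = -90
Q = 0
a = 30 (a = -(-90 + 0)/3 = -⅓*(-90) = 30)
v(u, H) = 30*H - 2*u/3 (v(u, H) = (12/(-18))*u + 30*H = (12*(-1/18))*u + 30*H = -2*u/3 + 30*H = 30*H - 2*u/3)
v(300, -644) - 1*(-20373) = (30*(-644) - ⅔*300) - 1*(-20373) = (-19320 - 200) + 20373 = -19520 + 20373 = 853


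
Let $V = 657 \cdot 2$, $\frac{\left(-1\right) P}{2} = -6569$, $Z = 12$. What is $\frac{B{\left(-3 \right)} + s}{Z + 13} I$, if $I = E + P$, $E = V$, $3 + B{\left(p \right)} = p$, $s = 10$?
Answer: $\frac{57808}{25} \approx 2312.3$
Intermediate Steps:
$B{\left(p \right)} = -3 + p$
$P = 13138$ ($P = \left(-2\right) \left(-6569\right) = 13138$)
$V = 1314$
$E = 1314$
$I = 14452$ ($I = 1314 + 13138 = 14452$)
$\frac{B{\left(-3 \right)} + s}{Z + 13} I = \frac{\left(-3 - 3\right) + 10}{12 + 13} \cdot 14452 = \frac{-6 + 10}{25} \cdot 14452 = 4 \cdot \frac{1}{25} \cdot 14452 = \frac{4}{25} \cdot 14452 = \frac{57808}{25}$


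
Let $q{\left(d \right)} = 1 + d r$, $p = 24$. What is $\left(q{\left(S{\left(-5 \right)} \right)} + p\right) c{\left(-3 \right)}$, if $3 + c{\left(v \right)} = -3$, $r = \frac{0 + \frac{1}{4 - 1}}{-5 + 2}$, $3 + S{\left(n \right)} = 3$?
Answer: $-150$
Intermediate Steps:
$S{\left(n \right)} = 0$ ($S{\left(n \right)} = -3 + 3 = 0$)
$r = - \frac{1}{9}$ ($r = \frac{0 + \frac{1}{3}}{-3} = \left(0 + \frac{1}{3}\right) \left(- \frac{1}{3}\right) = \frac{1}{3} \left(- \frac{1}{3}\right) = - \frac{1}{9} \approx -0.11111$)
$c{\left(v \right)} = -6$ ($c{\left(v \right)} = -3 - 3 = -6$)
$q{\left(d \right)} = 1 - \frac{d}{9}$ ($q{\left(d \right)} = 1 + d \left(- \frac{1}{9}\right) = 1 - \frac{d}{9}$)
$\left(q{\left(S{\left(-5 \right)} \right)} + p\right) c{\left(-3 \right)} = \left(\left(1 - 0\right) + 24\right) \left(-6\right) = \left(\left(1 + 0\right) + 24\right) \left(-6\right) = \left(1 + 24\right) \left(-6\right) = 25 \left(-6\right) = -150$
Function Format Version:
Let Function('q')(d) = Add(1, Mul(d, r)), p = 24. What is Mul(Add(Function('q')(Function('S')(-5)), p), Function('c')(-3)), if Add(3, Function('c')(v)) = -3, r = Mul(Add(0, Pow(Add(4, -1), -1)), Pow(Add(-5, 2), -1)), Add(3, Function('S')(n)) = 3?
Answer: -150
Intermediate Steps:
Function('S')(n) = 0 (Function('S')(n) = Add(-3, 3) = 0)
r = Rational(-1, 9) (r = Mul(Add(0, Pow(3, -1)), Pow(-3, -1)) = Mul(Add(0, Rational(1, 3)), Rational(-1, 3)) = Mul(Rational(1, 3), Rational(-1, 3)) = Rational(-1, 9) ≈ -0.11111)
Function('c')(v) = -6 (Function('c')(v) = Add(-3, -3) = -6)
Function('q')(d) = Add(1, Mul(Rational(-1, 9), d)) (Function('q')(d) = Add(1, Mul(d, Rational(-1, 9))) = Add(1, Mul(Rational(-1, 9), d)))
Mul(Add(Function('q')(Function('S')(-5)), p), Function('c')(-3)) = Mul(Add(Add(1, Mul(Rational(-1, 9), 0)), 24), -6) = Mul(Add(Add(1, 0), 24), -6) = Mul(Add(1, 24), -6) = Mul(25, -6) = -150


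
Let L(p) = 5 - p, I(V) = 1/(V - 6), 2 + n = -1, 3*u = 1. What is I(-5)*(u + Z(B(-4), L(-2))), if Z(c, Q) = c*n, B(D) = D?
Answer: -37/33 ≈ -1.1212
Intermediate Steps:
u = 1/3 (u = (1/3)*1 = 1/3 ≈ 0.33333)
n = -3 (n = -2 - 1 = -3)
I(V) = 1/(-6 + V)
Z(c, Q) = -3*c (Z(c, Q) = c*(-3) = -3*c)
I(-5)*(u + Z(B(-4), L(-2))) = (1/3 - 3*(-4))/(-6 - 5) = (1/3 + 12)/(-11) = -1/11*37/3 = -37/33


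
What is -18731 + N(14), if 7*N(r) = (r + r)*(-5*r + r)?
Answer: -18955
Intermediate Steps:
N(r) = -8*r**2/7 (N(r) = ((r + r)*(-5*r + r))/7 = ((2*r)*(-4*r))/7 = (-8*r**2)/7 = -8*r**2/7)
-18731 + N(14) = -18731 - 8/7*14**2 = -18731 - 8/7*196 = -18731 - 224 = -18955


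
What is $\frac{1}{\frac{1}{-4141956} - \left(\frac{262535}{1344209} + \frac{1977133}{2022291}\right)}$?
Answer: $- \frac{3753139217599577988}{4402350828588008537} \approx -0.85253$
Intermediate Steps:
$\frac{1}{\frac{1}{-4141956} - \left(\frac{262535}{1344209} + \frac{1977133}{2022291}\right)} = \frac{1}{- \frac{1}{4141956} - \frac{3188602140482}{2718381762819}} = \frac{1}{- \frac{4402350828588008537}{3753139217599577988}} = - \frac{3753139217599577988}{4402350828588008537}$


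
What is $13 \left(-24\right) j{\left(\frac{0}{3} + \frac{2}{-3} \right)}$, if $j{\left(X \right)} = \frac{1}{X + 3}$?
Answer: $- \frac{936}{7} \approx -133.71$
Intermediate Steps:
$j{\left(X \right)} = \frac{1}{3 + X}$
$13 \left(-24\right) j{\left(\frac{0}{3} + \frac{2}{-3} \right)} = \frac{13 \left(-24\right)}{3 + \left(\frac{0}{3} + \frac{2}{-3}\right)} = - \frac{312}{3 + \left(0 \cdot \frac{1}{3} + 2 \left(- \frac{1}{3}\right)\right)} = - \frac{312}{3 + \left(0 - \frac{2}{3}\right)} = - \frac{312}{3 - \frac{2}{3}} = - \frac{312}{\frac{7}{3}} = \left(-312\right) \frac{3}{7} = - \frac{936}{7}$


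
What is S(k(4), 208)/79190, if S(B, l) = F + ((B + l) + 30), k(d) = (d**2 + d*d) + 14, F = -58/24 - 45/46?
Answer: 77447/21856440 ≈ 0.0035434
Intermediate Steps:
F = -937/276 (F = -58*1/24 - 45*1/46 = -29/12 - 45/46 = -937/276 ≈ -3.3949)
k(d) = 14 + 2*d**2 (k(d) = (d**2 + d**2) + 14 = 2*d**2 + 14 = 14 + 2*d**2)
S(B, l) = 7343/276 + B + l (S(B, l) = -937/276 + ((B + l) + 30) = -937/276 + (30 + B + l) = 7343/276 + B + l)
S(k(4), 208)/79190 = (7343/276 + (14 + 2*4**2) + 208)/79190 = (7343/276 + (14 + 2*16) + 208)*(1/79190) = (7343/276 + (14 + 32) + 208)*(1/79190) = (7343/276 + 46 + 208)*(1/79190) = (77447/276)*(1/79190) = 77447/21856440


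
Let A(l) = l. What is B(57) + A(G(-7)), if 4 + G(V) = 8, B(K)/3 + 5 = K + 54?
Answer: 322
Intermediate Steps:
B(K) = 147 + 3*K (B(K) = -15 + 3*(K + 54) = -15 + 3*(54 + K) = -15 + (162 + 3*K) = 147 + 3*K)
G(V) = 4 (G(V) = -4 + 8 = 4)
B(57) + A(G(-7)) = (147 + 3*57) + 4 = (147 + 171) + 4 = 318 + 4 = 322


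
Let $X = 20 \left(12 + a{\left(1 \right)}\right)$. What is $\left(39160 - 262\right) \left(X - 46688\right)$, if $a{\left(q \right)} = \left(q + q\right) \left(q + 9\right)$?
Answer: $-1791175104$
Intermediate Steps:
$a{\left(q \right)} = 2 q \left(9 + q\right)$
$X = 640$ ($X = 20 \left(12 + 2 \cdot 1 \left(9 + 1\right)\right) = 20 \left(12 + 2 \cdot 1 \cdot 10\right) = 20 \left(12 + 20\right) = 20 \cdot 32 = 640$)
$\left(39160 - 262\right) \left(X - 46688\right) = \left(39160 - 262\right) \left(640 - 46688\right) = 38898 \left(-46048\right) = -1791175104$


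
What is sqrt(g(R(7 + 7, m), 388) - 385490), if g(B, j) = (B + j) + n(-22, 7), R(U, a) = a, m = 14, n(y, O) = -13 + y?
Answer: I*sqrt(385123) ≈ 620.58*I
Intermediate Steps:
g(B, j) = -35 + B + j (g(B, j) = (B + j) + (-13 - 22) = (B + j) - 35 = -35 + B + j)
sqrt(g(R(7 + 7, m), 388) - 385490) = sqrt((-35 + 14 + 388) - 385490) = sqrt(367 - 385490) = sqrt(-385123) = I*sqrt(385123)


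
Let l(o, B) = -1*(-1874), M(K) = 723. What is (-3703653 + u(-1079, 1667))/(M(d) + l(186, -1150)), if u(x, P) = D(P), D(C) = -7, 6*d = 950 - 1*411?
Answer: -3703660/2597 ≈ -1426.1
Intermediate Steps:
d = 539/6 (d = (950 - 1*411)/6 = (950 - 411)/6 = (⅙)*539 = 539/6 ≈ 89.833)
u(x, P) = -7
l(o, B) = 1874
(-3703653 + u(-1079, 1667))/(M(d) + l(186, -1150)) = (-3703653 - 7)/(723 + 1874) = -3703660/2597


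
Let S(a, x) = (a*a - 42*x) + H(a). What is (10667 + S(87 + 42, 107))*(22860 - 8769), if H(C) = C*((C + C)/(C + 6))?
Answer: 1624729876/5 ≈ 3.2495e+8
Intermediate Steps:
H(C) = 2*C**2/(6 + C) (H(C) = C*((2*C)/(6 + C)) = C*(2*C/(6 + C)) = 2*C**2/(6 + C))
S(a, x) = a**2 - 42*x + 2*a**2/(6 + a) (S(a, x) = (a*a - 42*x) + 2*a**2/(6 + a) = (a**2 - 42*x) + 2*a**2/(6 + a) = a**2 - 42*x + 2*a**2/(6 + a))
(10667 + S(87 + 42, 107))*(22860 - 8769) = (10667 + (2*(87 + 42)**2 + (6 + (87 + 42))*((87 + 42)**2 - 42*107))/(6 + (87 + 42)))*(22860 - 8769) = (10667 + (2*129**2 + (6 + 129)*(129**2 - 4494))/(6 + 129))*14091 = (10667 + (2*16641 + 135*(16641 - 4494))/135)*14091 = (10667 + (33282 + 135*12147)/135)*14091 = (10667 + (33282 + 1639845)/135)*14091 = (10667 + (1/135)*1673127)*14091 = (10667 + 185903/15)*14091 = (345908/15)*14091 = 1624729876/5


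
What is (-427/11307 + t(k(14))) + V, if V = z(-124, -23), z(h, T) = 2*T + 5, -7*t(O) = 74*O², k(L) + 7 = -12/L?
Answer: -2690228752/3878301 ≈ -693.66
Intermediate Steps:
k(L) = -7 - 12/L
t(O) = -74*O²/7
z(h, T) = 5 + 2*T
V = -41 (V = 5 + 2*(-23) = 5 - 46 = -41)
(-427/11307 + t(k(14))) + V = (-427/11307 - 74*(-7 - 12/14)²/7) - 41 = (-427*1/11307 - 74*(-7 - 12*1/14)²/7) - 41 = (-427/11307 - 74*(-7 - 6/7)²/7) - 41 = (-427/11307 - 74*(-55/7)²/7) - 41 = (-427/11307 - 74/7*3025/49) - 41 = (-427/11307 - 223850/343) - 41 = -2531218411/3878301 - 41 = -2690228752/3878301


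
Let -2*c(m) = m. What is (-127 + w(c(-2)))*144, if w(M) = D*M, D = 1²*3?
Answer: -17856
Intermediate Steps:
D = 3 (D = 1*3 = 3)
c(m) = -m/2
w(M) = 3*M
(-127 + w(c(-2)))*144 = (-127 + 3*(-½*(-2)))*144 = (-127 + 3*1)*144 = (-127 + 3)*144 = -124*144 = -17856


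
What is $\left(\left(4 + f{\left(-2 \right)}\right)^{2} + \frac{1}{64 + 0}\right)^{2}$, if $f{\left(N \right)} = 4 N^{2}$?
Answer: $\frac{655411201}{4096} \approx 1.6001 \cdot 10^{5}$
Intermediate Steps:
$\left(\left(4 + f{\left(-2 \right)}\right)^{2} + \frac{1}{64 + 0}\right)^{2} = \left(\left(4 + 4 \left(-2\right)^{2}\right)^{2} + \frac{1}{64 + 0}\right)^{2} = \left(\left(4 + 4 \cdot 4\right)^{2} + \frac{1}{64}\right)^{2} = \left(\left(4 + 16\right)^{2} + \frac{1}{64}\right)^{2} = \left(20^{2} + \frac{1}{64}\right)^{2} = \left(400 + \frac{1}{64}\right)^{2} = \left(\frac{25601}{64}\right)^{2} = \frac{655411201}{4096}$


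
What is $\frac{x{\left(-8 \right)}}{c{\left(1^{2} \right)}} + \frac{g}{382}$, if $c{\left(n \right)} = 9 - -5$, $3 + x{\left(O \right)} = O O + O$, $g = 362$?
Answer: $\frac{12657}{2674} \approx 4.7334$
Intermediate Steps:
$x{\left(O \right)} = -3 + O + O^{2}$ ($x{\left(O \right)} = -3 + \left(O O + O\right) = -3 + \left(O^{2} + O\right) = -3 + \left(O + O^{2}\right) = -3 + O + O^{2}$)
$c{\left(n \right)} = 14$ ($c{\left(n \right)} = 9 + 5 = 14$)
$\frac{x{\left(-8 \right)}}{c{\left(1^{2} \right)}} + \frac{g}{382} = \frac{-3 - 8 + \left(-8\right)^{2}}{14} + \frac{362}{382} = \left(-3 - 8 + 64\right) \frac{1}{14} + 362 \cdot \frac{1}{382} = 53 \cdot \frac{1}{14} + \frac{181}{191} = \frac{53}{14} + \frac{181}{191} = \frac{12657}{2674}$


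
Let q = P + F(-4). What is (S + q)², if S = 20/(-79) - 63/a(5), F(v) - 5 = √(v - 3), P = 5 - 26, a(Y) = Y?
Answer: 128799434/156025 - 22794*I*√7/395 ≈ 825.5 - 152.68*I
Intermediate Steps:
P = -21
F(v) = 5 + √(-3 + v) (F(v) = 5 + √(v - 3) = 5 + √(-3 + v))
q = -16 + I*√7 (q = -21 + (5 + √(-3 - 4)) = -21 + (5 + √(-7)) = -21 + (5 + I*√7) = -16 + I*√7 ≈ -16.0 + 2.6458*I)
S = -5077/395 (S = 20/(-79) - 63/5 = 20*(-1/79) - 63*⅕ = -20/79 - 63/5 = -5077/395 ≈ -12.853)
(S + q)² = (-5077/395 + (-16 + I*√7))² = (-11397/395 + I*√7)²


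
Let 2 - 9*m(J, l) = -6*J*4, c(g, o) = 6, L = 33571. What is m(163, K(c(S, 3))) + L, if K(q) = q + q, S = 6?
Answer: 306053/9 ≈ 34006.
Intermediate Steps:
K(q) = 2*q
m(J, l) = 2/9 + 8*J/3 (m(J, l) = 2/9 - (-6*J)*4/9 = 2/9 - (-8)*J/3 = 2/9 + 8*J/3)
m(163, K(c(S, 3))) + L = (2/9 + (8/3)*163) + 33571 = (2/9 + 1304/3) + 33571 = 3914/9 + 33571 = 306053/9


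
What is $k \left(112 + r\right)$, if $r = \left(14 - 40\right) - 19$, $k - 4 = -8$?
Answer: $-268$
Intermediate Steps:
$k = -4$ ($k = 4 - 8 = -4$)
$r = -45$ ($r = -26 - 19 = -45$)
$k \left(112 + r\right) = - 4 \left(112 - 45\right) = \left(-4\right) 67 = -268$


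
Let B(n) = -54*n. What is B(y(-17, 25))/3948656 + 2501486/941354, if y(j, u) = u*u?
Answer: 2461434251329/929270780056 ≈ 2.6488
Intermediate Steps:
y(j, u) = u²
B(y(-17, 25))/3948656 + 2501486/941354 = -54*25²/3948656 + 2501486/941354 = -54*625*(1/3948656) + 2501486*(1/941354) = -33750*1/3948656 + 1250743/470677 = -16875/1974328 + 1250743/470677 = 2461434251329/929270780056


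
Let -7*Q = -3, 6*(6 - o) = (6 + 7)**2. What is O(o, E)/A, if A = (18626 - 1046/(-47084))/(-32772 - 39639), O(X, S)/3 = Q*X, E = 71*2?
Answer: 5398215913/48721535 ≈ 110.80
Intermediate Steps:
o = -133/6 (o = 6 - (6 + 7)**2/6 = 6 - 1/6*13**2 = 6 - 1/6*169 = 6 - 169/6 = -133/6 ≈ -22.167)
E = 142
Q = 3/7 (Q = -1/7*(-3) = 3/7 ≈ 0.42857)
O(X, S) = 9*X/7 (O(X, S) = 3*(3*X/7) = 9*X/7)
A = -146164605/568233254 (A = (18626 - 1046*(-1/47084))/(-72411) = (18626 + 523/23542)*(-1/72411) = (438493815/23542)*(-1/72411) = -146164605/568233254 ≈ -0.25723)
O(o, E)/A = ((9/7)*(-133/6))/(-146164605/568233254) = -57/2*(-568233254/146164605) = 5398215913/48721535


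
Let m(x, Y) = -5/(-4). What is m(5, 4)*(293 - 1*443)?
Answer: -375/2 ≈ -187.50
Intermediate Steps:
m(x, Y) = 5/4 (m(x, Y) = -5*(-¼) = 5/4)
m(5, 4)*(293 - 1*443) = 5*(293 - 1*443)/4 = 5*(293 - 443)/4 = (5/4)*(-150) = -375/2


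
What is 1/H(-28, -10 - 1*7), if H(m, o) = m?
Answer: -1/28 ≈ -0.035714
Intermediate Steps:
1/H(-28, -10 - 1*7) = 1/(-28) = -1/28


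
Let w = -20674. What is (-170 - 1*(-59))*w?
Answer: 2294814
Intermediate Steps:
(-170 - 1*(-59))*w = (-170 - 1*(-59))*(-20674) = (-170 + 59)*(-20674) = -111*(-20674) = 2294814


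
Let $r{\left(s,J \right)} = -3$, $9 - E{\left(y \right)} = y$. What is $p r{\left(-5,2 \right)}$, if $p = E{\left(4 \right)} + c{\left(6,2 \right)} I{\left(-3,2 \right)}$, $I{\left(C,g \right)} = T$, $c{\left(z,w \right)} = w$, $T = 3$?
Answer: $-33$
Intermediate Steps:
$I{\left(C,g \right)} = 3$
$E{\left(y \right)} = 9 - y$
$p = 11$ ($p = \left(9 - 4\right) + 2 \cdot 3 = \left(9 - 4\right) + 6 = 5 + 6 = 11$)
$p r{\left(-5,2 \right)} = 11 \left(-3\right) = -33$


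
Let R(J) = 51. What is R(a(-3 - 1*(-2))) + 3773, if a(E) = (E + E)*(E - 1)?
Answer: 3824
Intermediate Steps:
a(E) = 2*E*(-1 + E) (a(E) = (2*E)*(-1 + E) = 2*E*(-1 + E))
R(a(-3 - 1*(-2))) + 3773 = 51 + 3773 = 3824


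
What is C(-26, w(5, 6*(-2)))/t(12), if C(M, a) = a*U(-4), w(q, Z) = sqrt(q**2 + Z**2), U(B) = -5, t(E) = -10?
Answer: 13/2 ≈ 6.5000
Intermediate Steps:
w(q, Z) = sqrt(Z**2 + q**2)
C(M, a) = -5*a (C(M, a) = a*(-5) = -5*a)
C(-26, w(5, 6*(-2)))/t(12) = -5*sqrt((6*(-2))**2 + 5**2)/(-10) = -5*sqrt((-12)**2 + 25)*(-1/10) = -5*sqrt(144 + 25)*(-1/10) = -5*sqrt(169)*(-1/10) = -5*13*(-1/10) = -65*(-1/10) = 13/2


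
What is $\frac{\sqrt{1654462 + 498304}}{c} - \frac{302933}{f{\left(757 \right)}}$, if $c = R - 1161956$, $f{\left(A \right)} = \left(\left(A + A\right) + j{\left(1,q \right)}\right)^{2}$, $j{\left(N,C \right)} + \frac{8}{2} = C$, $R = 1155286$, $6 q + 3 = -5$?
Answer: $- \frac{2726397}{20484676} - \frac{7 \sqrt{43934}}{6670} \approx -0.35307$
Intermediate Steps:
$q = - \frac{4}{3}$ ($q = - \frac{1}{2} + \frac{1}{6} \left(-5\right) = - \frac{1}{2} - \frac{5}{6} = - \frac{4}{3} \approx -1.3333$)
$j{\left(N,C \right)} = -4 + C$
$f{\left(A \right)} = \left(- \frac{16}{3} + 2 A\right)^{2}$ ($f{\left(A \right)} = \left(\left(A + A\right) - \frac{16}{3}\right)^{2} = \left(2 A - \frac{16}{3}\right)^{2} = \left(- \frac{16}{3} + 2 A\right)^{2}$)
$c = -6670$ ($c = 1155286 - 1161956 = -6670$)
$\frac{\sqrt{1654462 + 498304}}{c} - \frac{302933}{f{\left(757 \right)}} = \frac{\sqrt{1654462 + 498304}}{-6670} - \frac{302933}{\frac{4}{9} \left(-8 + 3 \cdot 757\right)^{2}} = \sqrt{2152766} \left(- \frac{1}{6670}\right) - \frac{302933}{\frac{4}{9} \left(-8 + 2271\right)^{2}} = 7 \sqrt{43934} \left(- \frac{1}{6670}\right) - \frac{302933}{\frac{4}{9} \cdot 2263^{2}} = - \frac{7 \sqrt{43934}}{6670} - \frac{302933}{\frac{4}{9} \cdot 5121169} = - \frac{7 \sqrt{43934}}{6670} - \frac{302933}{\frac{20484676}{9}} = - \frac{7 \sqrt{43934}}{6670} - \frac{2726397}{20484676} = - \frac{2726397}{20484676} - \frac{7 \sqrt{43934}}{6670}$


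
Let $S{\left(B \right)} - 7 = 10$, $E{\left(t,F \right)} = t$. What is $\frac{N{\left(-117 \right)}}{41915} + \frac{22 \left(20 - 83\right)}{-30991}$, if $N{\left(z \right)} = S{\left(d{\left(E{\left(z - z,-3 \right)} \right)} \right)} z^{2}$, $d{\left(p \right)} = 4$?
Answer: $\frac{7270102773}{1298987765} \approx 5.5967$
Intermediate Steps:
$S{\left(B \right)} = 17$ ($S{\left(B \right)} = 7 + 10 = 17$)
$N{\left(z \right)} = 17 z^{2}$
$\frac{N{\left(-117 \right)}}{41915} + \frac{22 \left(20 - 83\right)}{-30991} = \frac{17 \left(-117\right)^{2}}{41915} + \frac{22 \left(20 - 83\right)}{-30991} = 17 \cdot 13689 \cdot \frac{1}{41915} + 22 \left(-63\right) \left(- \frac{1}{30991}\right) = 232713 \cdot \frac{1}{41915} - - \frac{1386}{30991} = \frac{232713}{41915} + \frac{1386}{30991} = \frac{7270102773}{1298987765}$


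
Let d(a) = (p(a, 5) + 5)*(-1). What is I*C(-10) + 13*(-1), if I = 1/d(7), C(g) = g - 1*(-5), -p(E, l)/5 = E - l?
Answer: -14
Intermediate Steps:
p(E, l) = -5*E + 5*l (p(E, l) = -5*(E - l) = -5*E + 5*l)
C(g) = 5 + g (C(g) = g + 5 = 5 + g)
d(a) = -30 + 5*a (d(a) = ((-5*a + 5*5) + 5)*(-1) = ((-5*a + 25) + 5)*(-1) = ((25 - 5*a) + 5)*(-1) = (30 - 5*a)*(-1) = -30 + 5*a)
I = 1/5 (I = 1/(-30 + 5*7) = 1/(-30 + 35) = 1/5 ≈ 0.20000)
I*C(-10) + 13*(-1) = (5 - 10)/5 + 13*(-1) = (1/5)*(-5) - 13 = -1 - 13 = -14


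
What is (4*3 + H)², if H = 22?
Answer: 1156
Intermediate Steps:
(4*3 + H)² = (4*3 + 22)² = (12 + 22)² = 34² = 1156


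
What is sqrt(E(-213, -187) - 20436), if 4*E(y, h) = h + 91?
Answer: 2*I*sqrt(5115) ≈ 143.04*I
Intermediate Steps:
E(y, h) = 91/4 + h/4 (E(y, h) = (h + 91)/4 = (91 + h)/4 = 91/4 + h/4)
sqrt(E(-213, -187) - 20436) = sqrt((91/4 + (1/4)*(-187)) - 20436) = sqrt((91/4 - 187/4) - 20436) = sqrt(-24 - 20436) = sqrt(-20460) = 2*I*sqrt(5115)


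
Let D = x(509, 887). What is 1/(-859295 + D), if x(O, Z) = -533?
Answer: -1/859828 ≈ -1.1630e-6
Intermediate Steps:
D = -533
1/(-859295 + D) = 1/(-859295 - 533) = 1/(-859828) = -1/859828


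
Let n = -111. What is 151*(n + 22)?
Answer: -13439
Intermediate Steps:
151*(n + 22) = 151*(-111 + 22) = 151*(-89) = -13439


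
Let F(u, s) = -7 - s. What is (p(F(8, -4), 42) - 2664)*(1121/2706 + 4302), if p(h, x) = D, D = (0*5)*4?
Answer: -5169195852/451 ≈ -1.1462e+7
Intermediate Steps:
D = 0 (D = 0*4 = 0)
p(h, x) = 0
(p(F(8, -4), 42) - 2664)*(1121/2706 + 4302) = (0 - 2664)*(1121/2706 + 4302) = -2664*(1121*(1/2706) + 4302) = -2664*(1121/2706 + 4302) = -2664*11642333/2706 = -5169195852/451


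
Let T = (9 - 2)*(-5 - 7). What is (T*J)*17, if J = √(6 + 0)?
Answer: -1428*√6 ≈ -3497.9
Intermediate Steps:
T = -84 (T = 7*(-12) = -84)
J = √6 ≈ 2.4495
(T*J)*17 = -84*√6*17 = -1428*√6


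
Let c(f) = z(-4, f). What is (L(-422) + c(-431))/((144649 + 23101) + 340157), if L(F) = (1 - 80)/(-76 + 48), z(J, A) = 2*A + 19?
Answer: -23525/14221396 ≈ -0.0016542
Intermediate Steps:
z(J, A) = 19 + 2*A
L(F) = 79/28 (L(F) = -79/(-28) = -79*(-1/28) = 79/28)
c(f) = 19 + 2*f
(L(-422) + c(-431))/((144649 + 23101) + 340157) = (79/28 + (19 + 2*(-431)))/((144649 + 23101) + 340157) = (79/28 + (19 - 862))/(167750 + 340157) = (79/28 - 843)/507907 = -23525/28*1/507907 = -23525/14221396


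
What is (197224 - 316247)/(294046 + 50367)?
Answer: -119023/344413 ≈ -0.34558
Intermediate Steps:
(197224 - 316247)/(294046 + 50367) = -119023/344413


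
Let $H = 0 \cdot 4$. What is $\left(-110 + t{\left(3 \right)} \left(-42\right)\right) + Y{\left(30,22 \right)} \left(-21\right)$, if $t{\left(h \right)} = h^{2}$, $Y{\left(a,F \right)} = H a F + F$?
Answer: $-950$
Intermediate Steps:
$H = 0$
$Y{\left(a,F \right)} = F$ ($Y{\left(a,F \right)} = 0 a F + F = 0 F + F = 0 + F = F$)
$\left(-110 + t{\left(3 \right)} \left(-42\right)\right) + Y{\left(30,22 \right)} \left(-21\right) = \left(-110 + 3^{2} \left(-42\right)\right) + 22 \left(-21\right) = \left(-110 + 9 \left(-42\right)\right) - 462 = \left(-110 - 378\right) - 462 = -488 - 462 = -950$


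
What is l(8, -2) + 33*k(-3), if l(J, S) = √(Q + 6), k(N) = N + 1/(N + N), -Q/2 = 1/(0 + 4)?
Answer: -209/2 + √22/2 ≈ -102.15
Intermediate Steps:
Q = -½ (Q = -2/(0 + 4) = -2/4 = -2*¼ = -½ ≈ -0.50000)
k(N) = N + 1/(2*N)
l(J, S) = √22/2 (l(J, S) = √(-½ + 6) = √(11/2) = √22/2)
l(8, -2) + 33*k(-3) = √22/2 + 33*(-3 + (½)/(-3)) = √22/2 + 33*(-3 + (½)*(-⅓)) = √22/2 + 33*(-3 - ⅙) = √22/2 + 33*(-19/6) = √22/2 - 209/2 = -209/2 + √22/2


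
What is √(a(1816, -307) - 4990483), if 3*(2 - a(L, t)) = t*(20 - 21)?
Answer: 5*I*√1796610/3 ≈ 2234.0*I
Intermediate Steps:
a(L, t) = 2 + t/3 (a(L, t) = 2 - t*(20 - 21)/3 = 2 - t*(-1)/3 = 2 - (-1)*t/3 = 2 + t/3)
√(a(1816, -307) - 4990483) = √((2 + (⅓)*(-307)) - 4990483) = √((2 - 307/3) - 4990483) = √(-301/3 - 4990483) = √(-14971750/3) = 5*I*√1796610/3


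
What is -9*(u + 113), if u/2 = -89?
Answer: 585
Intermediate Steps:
u = -178 (u = 2*(-89) = -178)
-9*(u + 113) = -9*(-178 + 113) = -9*(-65) = 585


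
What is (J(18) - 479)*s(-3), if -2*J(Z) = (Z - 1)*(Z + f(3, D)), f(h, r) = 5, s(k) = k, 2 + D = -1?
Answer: 4047/2 ≈ 2023.5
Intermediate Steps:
D = -3 (D = -2 - 1 = -3)
J(Z) = -(-1 + Z)*(5 + Z)/2 (J(Z) = -(Z - 1)*(Z + 5)/2 = -(-1 + Z)*(5 + Z)/2)
(J(18) - 479)*s(-3) = ((5/2 - 2*18 - ½*18²) - 479)*(-3) = ((5/2 - 36 - ½*324) - 479)*(-3) = ((5/2 - 36 - 162) - 479)*(-3) = (-391/2 - 479)*(-3) = -1349/2*(-3) = 4047/2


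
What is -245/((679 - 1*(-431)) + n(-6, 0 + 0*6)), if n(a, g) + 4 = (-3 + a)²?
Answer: -245/1187 ≈ -0.20640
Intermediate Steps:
n(a, g) = -4 + (-3 + a)²
-245/((679 - 1*(-431)) + n(-6, 0 + 0*6)) = -245/((679 - 1*(-431)) + (-4 + (-3 - 6)²)) = -245/((679 + 431) + (-4 + (-9)²)) = -245/(1110 + (-4 + 81)) = -245/(1110 + 77) = -245/1187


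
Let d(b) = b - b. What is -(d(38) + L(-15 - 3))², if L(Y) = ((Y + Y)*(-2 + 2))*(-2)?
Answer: 0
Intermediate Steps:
d(b) = 0
L(Y) = 0 (L(Y) = ((2*Y)*0)*(-2) = 0*(-2) = 0)
-(d(38) + L(-15 - 3))² = -(0 + 0)² = -1*0² = -1*0 = 0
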